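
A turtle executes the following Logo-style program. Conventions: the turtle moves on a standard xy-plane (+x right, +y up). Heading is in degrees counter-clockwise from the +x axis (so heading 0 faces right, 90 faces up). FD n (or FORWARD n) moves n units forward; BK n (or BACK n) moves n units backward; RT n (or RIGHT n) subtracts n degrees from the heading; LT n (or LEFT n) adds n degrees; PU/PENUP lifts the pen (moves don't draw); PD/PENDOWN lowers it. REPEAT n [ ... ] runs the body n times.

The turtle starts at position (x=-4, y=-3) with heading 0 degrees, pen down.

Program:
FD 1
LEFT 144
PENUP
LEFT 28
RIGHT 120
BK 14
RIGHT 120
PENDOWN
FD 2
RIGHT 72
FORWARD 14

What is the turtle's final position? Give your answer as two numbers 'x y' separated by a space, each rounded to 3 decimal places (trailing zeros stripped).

Answer: -21.595 -24.886

Derivation:
Executing turtle program step by step:
Start: pos=(-4,-3), heading=0, pen down
FD 1: (-4,-3) -> (-3,-3) [heading=0, draw]
LT 144: heading 0 -> 144
PU: pen up
LT 28: heading 144 -> 172
RT 120: heading 172 -> 52
BK 14: (-3,-3) -> (-11.619,-14.032) [heading=52, move]
RT 120: heading 52 -> 292
PD: pen down
FD 2: (-11.619,-14.032) -> (-10.87,-15.887) [heading=292, draw]
RT 72: heading 292 -> 220
FD 14: (-10.87,-15.887) -> (-21.595,-24.886) [heading=220, draw]
Final: pos=(-21.595,-24.886), heading=220, 3 segment(s) drawn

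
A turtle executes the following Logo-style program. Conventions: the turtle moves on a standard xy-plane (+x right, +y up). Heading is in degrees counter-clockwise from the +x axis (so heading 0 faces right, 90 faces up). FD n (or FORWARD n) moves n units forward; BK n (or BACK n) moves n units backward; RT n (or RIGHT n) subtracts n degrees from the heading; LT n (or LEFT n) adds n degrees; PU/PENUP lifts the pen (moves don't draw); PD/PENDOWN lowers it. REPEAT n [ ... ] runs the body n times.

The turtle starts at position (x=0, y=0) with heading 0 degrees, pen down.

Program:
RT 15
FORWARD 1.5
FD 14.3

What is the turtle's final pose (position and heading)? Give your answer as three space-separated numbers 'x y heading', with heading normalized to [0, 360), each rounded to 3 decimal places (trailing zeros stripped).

Executing turtle program step by step:
Start: pos=(0,0), heading=0, pen down
RT 15: heading 0 -> 345
FD 1.5: (0,0) -> (1.449,-0.388) [heading=345, draw]
FD 14.3: (1.449,-0.388) -> (15.262,-4.089) [heading=345, draw]
Final: pos=(15.262,-4.089), heading=345, 2 segment(s) drawn

Answer: 15.262 -4.089 345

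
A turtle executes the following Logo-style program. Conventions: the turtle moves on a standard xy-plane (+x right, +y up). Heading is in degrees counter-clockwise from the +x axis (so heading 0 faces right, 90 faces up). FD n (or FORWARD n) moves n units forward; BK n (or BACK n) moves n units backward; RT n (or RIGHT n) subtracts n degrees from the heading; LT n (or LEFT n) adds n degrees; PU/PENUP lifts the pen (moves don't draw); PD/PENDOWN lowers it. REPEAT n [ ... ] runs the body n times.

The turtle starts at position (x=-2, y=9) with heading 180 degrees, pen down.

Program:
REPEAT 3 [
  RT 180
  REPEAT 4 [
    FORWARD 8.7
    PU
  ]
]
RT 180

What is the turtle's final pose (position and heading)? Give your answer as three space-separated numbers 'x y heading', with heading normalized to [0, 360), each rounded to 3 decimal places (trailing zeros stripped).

Executing turtle program step by step:
Start: pos=(-2,9), heading=180, pen down
REPEAT 3 [
  -- iteration 1/3 --
  RT 180: heading 180 -> 0
  REPEAT 4 [
    -- iteration 1/4 --
    FD 8.7: (-2,9) -> (6.7,9) [heading=0, draw]
    PU: pen up
    -- iteration 2/4 --
    FD 8.7: (6.7,9) -> (15.4,9) [heading=0, move]
    PU: pen up
    -- iteration 3/4 --
    FD 8.7: (15.4,9) -> (24.1,9) [heading=0, move]
    PU: pen up
    -- iteration 4/4 --
    FD 8.7: (24.1,9) -> (32.8,9) [heading=0, move]
    PU: pen up
  ]
  -- iteration 2/3 --
  RT 180: heading 0 -> 180
  REPEAT 4 [
    -- iteration 1/4 --
    FD 8.7: (32.8,9) -> (24.1,9) [heading=180, move]
    PU: pen up
    -- iteration 2/4 --
    FD 8.7: (24.1,9) -> (15.4,9) [heading=180, move]
    PU: pen up
    -- iteration 3/4 --
    FD 8.7: (15.4,9) -> (6.7,9) [heading=180, move]
    PU: pen up
    -- iteration 4/4 --
    FD 8.7: (6.7,9) -> (-2,9) [heading=180, move]
    PU: pen up
  ]
  -- iteration 3/3 --
  RT 180: heading 180 -> 0
  REPEAT 4 [
    -- iteration 1/4 --
    FD 8.7: (-2,9) -> (6.7,9) [heading=0, move]
    PU: pen up
    -- iteration 2/4 --
    FD 8.7: (6.7,9) -> (15.4,9) [heading=0, move]
    PU: pen up
    -- iteration 3/4 --
    FD 8.7: (15.4,9) -> (24.1,9) [heading=0, move]
    PU: pen up
    -- iteration 4/4 --
    FD 8.7: (24.1,9) -> (32.8,9) [heading=0, move]
    PU: pen up
  ]
]
RT 180: heading 0 -> 180
Final: pos=(32.8,9), heading=180, 1 segment(s) drawn

Answer: 32.8 9 180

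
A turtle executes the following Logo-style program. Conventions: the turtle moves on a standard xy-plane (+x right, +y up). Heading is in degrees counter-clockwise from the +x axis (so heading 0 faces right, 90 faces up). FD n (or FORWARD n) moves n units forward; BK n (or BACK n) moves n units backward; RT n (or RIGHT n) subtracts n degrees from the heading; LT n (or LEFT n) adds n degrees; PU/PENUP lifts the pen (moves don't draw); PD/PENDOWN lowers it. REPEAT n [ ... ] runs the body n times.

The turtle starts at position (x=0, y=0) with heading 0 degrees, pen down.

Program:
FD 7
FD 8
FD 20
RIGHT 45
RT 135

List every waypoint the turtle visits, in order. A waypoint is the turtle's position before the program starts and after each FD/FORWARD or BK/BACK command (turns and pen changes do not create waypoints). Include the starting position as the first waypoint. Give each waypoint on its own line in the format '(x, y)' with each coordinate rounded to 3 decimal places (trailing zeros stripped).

Executing turtle program step by step:
Start: pos=(0,0), heading=0, pen down
FD 7: (0,0) -> (7,0) [heading=0, draw]
FD 8: (7,0) -> (15,0) [heading=0, draw]
FD 20: (15,0) -> (35,0) [heading=0, draw]
RT 45: heading 0 -> 315
RT 135: heading 315 -> 180
Final: pos=(35,0), heading=180, 3 segment(s) drawn
Waypoints (4 total):
(0, 0)
(7, 0)
(15, 0)
(35, 0)

Answer: (0, 0)
(7, 0)
(15, 0)
(35, 0)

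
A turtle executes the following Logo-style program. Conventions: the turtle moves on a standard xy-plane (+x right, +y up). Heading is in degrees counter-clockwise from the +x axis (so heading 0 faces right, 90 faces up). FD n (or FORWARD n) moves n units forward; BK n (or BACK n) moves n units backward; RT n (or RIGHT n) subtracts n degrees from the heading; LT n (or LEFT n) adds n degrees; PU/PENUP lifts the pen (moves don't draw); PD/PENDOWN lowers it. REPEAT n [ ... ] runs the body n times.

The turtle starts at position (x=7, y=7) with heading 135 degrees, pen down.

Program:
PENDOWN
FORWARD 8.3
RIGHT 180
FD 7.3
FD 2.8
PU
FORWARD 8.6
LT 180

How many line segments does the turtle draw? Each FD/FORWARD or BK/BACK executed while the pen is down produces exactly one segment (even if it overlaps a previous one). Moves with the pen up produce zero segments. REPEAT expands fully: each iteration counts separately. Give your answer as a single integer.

Answer: 3

Derivation:
Executing turtle program step by step:
Start: pos=(7,7), heading=135, pen down
PD: pen down
FD 8.3: (7,7) -> (1.131,12.869) [heading=135, draw]
RT 180: heading 135 -> 315
FD 7.3: (1.131,12.869) -> (6.293,7.707) [heading=315, draw]
FD 2.8: (6.293,7.707) -> (8.273,5.727) [heading=315, draw]
PU: pen up
FD 8.6: (8.273,5.727) -> (14.354,-0.354) [heading=315, move]
LT 180: heading 315 -> 135
Final: pos=(14.354,-0.354), heading=135, 3 segment(s) drawn
Segments drawn: 3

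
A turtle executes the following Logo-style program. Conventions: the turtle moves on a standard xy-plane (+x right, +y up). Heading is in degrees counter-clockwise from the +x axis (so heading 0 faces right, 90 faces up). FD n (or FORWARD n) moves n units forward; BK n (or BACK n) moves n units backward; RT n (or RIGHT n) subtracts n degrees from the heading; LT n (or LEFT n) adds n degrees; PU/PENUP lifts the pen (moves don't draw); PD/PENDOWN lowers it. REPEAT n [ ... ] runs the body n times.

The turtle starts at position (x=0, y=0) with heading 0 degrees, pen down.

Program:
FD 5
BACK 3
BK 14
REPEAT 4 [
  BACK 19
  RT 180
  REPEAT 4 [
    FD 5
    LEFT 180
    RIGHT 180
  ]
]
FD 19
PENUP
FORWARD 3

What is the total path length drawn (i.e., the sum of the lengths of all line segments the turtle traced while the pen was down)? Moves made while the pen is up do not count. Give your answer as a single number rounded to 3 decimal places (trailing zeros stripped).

Answer: 197

Derivation:
Executing turtle program step by step:
Start: pos=(0,0), heading=0, pen down
FD 5: (0,0) -> (5,0) [heading=0, draw]
BK 3: (5,0) -> (2,0) [heading=0, draw]
BK 14: (2,0) -> (-12,0) [heading=0, draw]
REPEAT 4 [
  -- iteration 1/4 --
  BK 19: (-12,0) -> (-31,0) [heading=0, draw]
  RT 180: heading 0 -> 180
  REPEAT 4 [
    -- iteration 1/4 --
    FD 5: (-31,0) -> (-36,0) [heading=180, draw]
    LT 180: heading 180 -> 0
    RT 180: heading 0 -> 180
    -- iteration 2/4 --
    FD 5: (-36,0) -> (-41,0) [heading=180, draw]
    LT 180: heading 180 -> 0
    RT 180: heading 0 -> 180
    -- iteration 3/4 --
    FD 5: (-41,0) -> (-46,0) [heading=180, draw]
    LT 180: heading 180 -> 0
    RT 180: heading 0 -> 180
    -- iteration 4/4 --
    FD 5: (-46,0) -> (-51,0) [heading=180, draw]
    LT 180: heading 180 -> 0
    RT 180: heading 0 -> 180
  ]
  -- iteration 2/4 --
  BK 19: (-51,0) -> (-32,0) [heading=180, draw]
  RT 180: heading 180 -> 0
  REPEAT 4 [
    -- iteration 1/4 --
    FD 5: (-32,0) -> (-27,0) [heading=0, draw]
    LT 180: heading 0 -> 180
    RT 180: heading 180 -> 0
    -- iteration 2/4 --
    FD 5: (-27,0) -> (-22,0) [heading=0, draw]
    LT 180: heading 0 -> 180
    RT 180: heading 180 -> 0
    -- iteration 3/4 --
    FD 5: (-22,0) -> (-17,0) [heading=0, draw]
    LT 180: heading 0 -> 180
    RT 180: heading 180 -> 0
    -- iteration 4/4 --
    FD 5: (-17,0) -> (-12,0) [heading=0, draw]
    LT 180: heading 0 -> 180
    RT 180: heading 180 -> 0
  ]
  -- iteration 3/4 --
  BK 19: (-12,0) -> (-31,0) [heading=0, draw]
  RT 180: heading 0 -> 180
  REPEAT 4 [
    -- iteration 1/4 --
    FD 5: (-31,0) -> (-36,0) [heading=180, draw]
    LT 180: heading 180 -> 0
    RT 180: heading 0 -> 180
    -- iteration 2/4 --
    FD 5: (-36,0) -> (-41,0) [heading=180, draw]
    LT 180: heading 180 -> 0
    RT 180: heading 0 -> 180
    -- iteration 3/4 --
    FD 5: (-41,0) -> (-46,0) [heading=180, draw]
    LT 180: heading 180 -> 0
    RT 180: heading 0 -> 180
    -- iteration 4/4 --
    FD 5: (-46,0) -> (-51,0) [heading=180, draw]
    LT 180: heading 180 -> 0
    RT 180: heading 0 -> 180
  ]
  -- iteration 4/4 --
  BK 19: (-51,0) -> (-32,0) [heading=180, draw]
  RT 180: heading 180 -> 0
  REPEAT 4 [
    -- iteration 1/4 --
    FD 5: (-32,0) -> (-27,0) [heading=0, draw]
    LT 180: heading 0 -> 180
    RT 180: heading 180 -> 0
    -- iteration 2/4 --
    FD 5: (-27,0) -> (-22,0) [heading=0, draw]
    LT 180: heading 0 -> 180
    RT 180: heading 180 -> 0
    -- iteration 3/4 --
    FD 5: (-22,0) -> (-17,0) [heading=0, draw]
    LT 180: heading 0 -> 180
    RT 180: heading 180 -> 0
    -- iteration 4/4 --
    FD 5: (-17,0) -> (-12,0) [heading=0, draw]
    LT 180: heading 0 -> 180
    RT 180: heading 180 -> 0
  ]
]
FD 19: (-12,0) -> (7,0) [heading=0, draw]
PU: pen up
FD 3: (7,0) -> (10,0) [heading=0, move]
Final: pos=(10,0), heading=0, 24 segment(s) drawn

Segment lengths:
  seg 1: (0,0) -> (5,0), length = 5
  seg 2: (5,0) -> (2,0), length = 3
  seg 3: (2,0) -> (-12,0), length = 14
  seg 4: (-12,0) -> (-31,0), length = 19
  seg 5: (-31,0) -> (-36,0), length = 5
  seg 6: (-36,0) -> (-41,0), length = 5
  seg 7: (-41,0) -> (-46,0), length = 5
  seg 8: (-46,0) -> (-51,0), length = 5
  seg 9: (-51,0) -> (-32,0), length = 19
  seg 10: (-32,0) -> (-27,0), length = 5
  seg 11: (-27,0) -> (-22,0), length = 5
  seg 12: (-22,0) -> (-17,0), length = 5
  seg 13: (-17,0) -> (-12,0), length = 5
  seg 14: (-12,0) -> (-31,0), length = 19
  seg 15: (-31,0) -> (-36,0), length = 5
  seg 16: (-36,0) -> (-41,0), length = 5
  seg 17: (-41,0) -> (-46,0), length = 5
  seg 18: (-46,0) -> (-51,0), length = 5
  seg 19: (-51,0) -> (-32,0), length = 19
  seg 20: (-32,0) -> (-27,0), length = 5
  seg 21: (-27,0) -> (-22,0), length = 5
  seg 22: (-22,0) -> (-17,0), length = 5
  seg 23: (-17,0) -> (-12,0), length = 5
  seg 24: (-12,0) -> (7,0), length = 19
Total = 197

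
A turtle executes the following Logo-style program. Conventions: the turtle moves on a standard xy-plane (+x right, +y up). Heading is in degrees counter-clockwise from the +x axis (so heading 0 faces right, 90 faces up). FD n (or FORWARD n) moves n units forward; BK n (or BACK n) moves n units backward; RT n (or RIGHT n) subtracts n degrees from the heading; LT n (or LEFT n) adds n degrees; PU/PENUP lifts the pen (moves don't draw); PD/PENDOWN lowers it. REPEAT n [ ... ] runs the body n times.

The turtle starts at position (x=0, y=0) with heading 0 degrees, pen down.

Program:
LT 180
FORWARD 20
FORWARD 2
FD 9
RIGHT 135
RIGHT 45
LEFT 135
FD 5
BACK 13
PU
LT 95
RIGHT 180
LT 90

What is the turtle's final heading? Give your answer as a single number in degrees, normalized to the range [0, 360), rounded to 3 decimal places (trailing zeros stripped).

Executing turtle program step by step:
Start: pos=(0,0), heading=0, pen down
LT 180: heading 0 -> 180
FD 20: (0,0) -> (-20,0) [heading=180, draw]
FD 2: (-20,0) -> (-22,0) [heading=180, draw]
FD 9: (-22,0) -> (-31,0) [heading=180, draw]
RT 135: heading 180 -> 45
RT 45: heading 45 -> 0
LT 135: heading 0 -> 135
FD 5: (-31,0) -> (-34.536,3.536) [heading=135, draw]
BK 13: (-34.536,3.536) -> (-25.343,-5.657) [heading=135, draw]
PU: pen up
LT 95: heading 135 -> 230
RT 180: heading 230 -> 50
LT 90: heading 50 -> 140
Final: pos=(-25.343,-5.657), heading=140, 5 segment(s) drawn

Answer: 140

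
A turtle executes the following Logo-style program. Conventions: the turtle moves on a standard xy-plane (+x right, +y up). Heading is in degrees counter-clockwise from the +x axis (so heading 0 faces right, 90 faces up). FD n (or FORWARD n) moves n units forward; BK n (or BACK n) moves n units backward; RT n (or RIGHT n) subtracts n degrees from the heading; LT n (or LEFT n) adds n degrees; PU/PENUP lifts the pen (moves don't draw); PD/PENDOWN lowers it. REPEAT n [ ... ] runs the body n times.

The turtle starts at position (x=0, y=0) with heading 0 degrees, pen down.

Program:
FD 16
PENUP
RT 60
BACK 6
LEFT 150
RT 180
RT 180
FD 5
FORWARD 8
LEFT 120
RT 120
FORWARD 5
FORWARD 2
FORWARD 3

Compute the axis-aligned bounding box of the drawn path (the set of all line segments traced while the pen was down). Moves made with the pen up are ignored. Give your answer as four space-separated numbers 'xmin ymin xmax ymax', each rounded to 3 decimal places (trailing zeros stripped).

Executing turtle program step by step:
Start: pos=(0,0), heading=0, pen down
FD 16: (0,0) -> (16,0) [heading=0, draw]
PU: pen up
RT 60: heading 0 -> 300
BK 6: (16,0) -> (13,5.196) [heading=300, move]
LT 150: heading 300 -> 90
RT 180: heading 90 -> 270
RT 180: heading 270 -> 90
FD 5: (13,5.196) -> (13,10.196) [heading=90, move]
FD 8: (13,10.196) -> (13,18.196) [heading=90, move]
LT 120: heading 90 -> 210
RT 120: heading 210 -> 90
FD 5: (13,18.196) -> (13,23.196) [heading=90, move]
FD 2: (13,23.196) -> (13,25.196) [heading=90, move]
FD 3: (13,25.196) -> (13,28.196) [heading=90, move]
Final: pos=(13,28.196), heading=90, 1 segment(s) drawn

Segment endpoints: x in {0, 16}, y in {0}
xmin=0, ymin=0, xmax=16, ymax=0

Answer: 0 0 16 0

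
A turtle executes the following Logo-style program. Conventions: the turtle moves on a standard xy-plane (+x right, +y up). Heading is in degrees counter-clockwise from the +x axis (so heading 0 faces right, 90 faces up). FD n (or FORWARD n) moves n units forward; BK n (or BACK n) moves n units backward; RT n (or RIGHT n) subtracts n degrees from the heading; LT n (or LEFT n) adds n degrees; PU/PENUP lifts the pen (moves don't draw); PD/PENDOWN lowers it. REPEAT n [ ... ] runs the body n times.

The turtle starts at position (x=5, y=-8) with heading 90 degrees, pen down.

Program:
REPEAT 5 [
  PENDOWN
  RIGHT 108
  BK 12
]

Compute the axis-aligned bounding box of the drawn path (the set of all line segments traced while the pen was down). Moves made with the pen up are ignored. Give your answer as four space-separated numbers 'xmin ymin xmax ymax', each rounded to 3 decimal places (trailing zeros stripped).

Answer: -6.413 -8 7.694 5.416

Derivation:
Executing turtle program step by step:
Start: pos=(5,-8), heading=90, pen down
REPEAT 5 [
  -- iteration 1/5 --
  PD: pen down
  RT 108: heading 90 -> 342
  BK 12: (5,-8) -> (-6.413,-4.292) [heading=342, draw]
  -- iteration 2/5 --
  PD: pen down
  RT 108: heading 342 -> 234
  BK 12: (-6.413,-4.292) -> (0.641,5.416) [heading=234, draw]
  -- iteration 3/5 --
  PD: pen down
  RT 108: heading 234 -> 126
  BK 12: (0.641,5.416) -> (7.694,-4.292) [heading=126, draw]
  -- iteration 4/5 --
  PD: pen down
  RT 108: heading 126 -> 18
  BK 12: (7.694,-4.292) -> (-3.719,-8) [heading=18, draw]
  -- iteration 5/5 --
  PD: pen down
  RT 108: heading 18 -> 270
  BK 12: (-3.719,-8) -> (-3.719,4) [heading=270, draw]
]
Final: pos=(-3.719,4), heading=270, 5 segment(s) drawn

Segment endpoints: x in {-6.413, -3.719, -3.719, 0.641, 5, 7.694}, y in {-8, -4.292, -4.292, 4, 5.416}
xmin=-6.413, ymin=-8, xmax=7.694, ymax=5.416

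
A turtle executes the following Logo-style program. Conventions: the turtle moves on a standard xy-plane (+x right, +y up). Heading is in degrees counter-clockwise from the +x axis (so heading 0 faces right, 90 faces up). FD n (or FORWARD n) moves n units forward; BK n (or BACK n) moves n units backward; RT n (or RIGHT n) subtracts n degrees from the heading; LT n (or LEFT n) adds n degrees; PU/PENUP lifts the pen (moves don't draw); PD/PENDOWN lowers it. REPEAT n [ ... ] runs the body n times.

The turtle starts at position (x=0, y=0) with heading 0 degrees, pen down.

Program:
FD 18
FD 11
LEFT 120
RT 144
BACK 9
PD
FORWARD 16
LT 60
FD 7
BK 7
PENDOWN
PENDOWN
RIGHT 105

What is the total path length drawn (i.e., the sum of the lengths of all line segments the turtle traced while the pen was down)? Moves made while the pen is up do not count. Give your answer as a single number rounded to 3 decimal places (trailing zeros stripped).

Executing turtle program step by step:
Start: pos=(0,0), heading=0, pen down
FD 18: (0,0) -> (18,0) [heading=0, draw]
FD 11: (18,0) -> (29,0) [heading=0, draw]
LT 120: heading 0 -> 120
RT 144: heading 120 -> 336
BK 9: (29,0) -> (20.778,3.661) [heading=336, draw]
PD: pen down
FD 16: (20.778,3.661) -> (35.395,-2.847) [heading=336, draw]
LT 60: heading 336 -> 36
FD 7: (35.395,-2.847) -> (41.058,1.267) [heading=36, draw]
BK 7: (41.058,1.267) -> (35.395,-2.847) [heading=36, draw]
PD: pen down
PD: pen down
RT 105: heading 36 -> 291
Final: pos=(35.395,-2.847), heading=291, 6 segment(s) drawn

Segment lengths:
  seg 1: (0,0) -> (18,0), length = 18
  seg 2: (18,0) -> (29,0), length = 11
  seg 3: (29,0) -> (20.778,3.661), length = 9
  seg 4: (20.778,3.661) -> (35.395,-2.847), length = 16
  seg 5: (35.395,-2.847) -> (41.058,1.267), length = 7
  seg 6: (41.058,1.267) -> (35.395,-2.847), length = 7
Total = 68

Answer: 68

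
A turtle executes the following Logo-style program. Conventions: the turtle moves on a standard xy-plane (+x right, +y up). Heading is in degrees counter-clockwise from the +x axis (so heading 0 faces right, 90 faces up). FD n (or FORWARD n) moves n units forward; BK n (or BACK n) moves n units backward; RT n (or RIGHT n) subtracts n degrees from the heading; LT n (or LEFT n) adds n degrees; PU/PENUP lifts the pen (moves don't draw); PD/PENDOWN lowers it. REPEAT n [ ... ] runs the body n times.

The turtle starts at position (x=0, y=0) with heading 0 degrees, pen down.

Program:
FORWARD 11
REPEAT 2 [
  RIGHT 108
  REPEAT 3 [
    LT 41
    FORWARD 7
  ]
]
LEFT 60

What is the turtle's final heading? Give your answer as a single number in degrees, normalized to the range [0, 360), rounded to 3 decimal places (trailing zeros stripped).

Answer: 90

Derivation:
Executing turtle program step by step:
Start: pos=(0,0), heading=0, pen down
FD 11: (0,0) -> (11,0) [heading=0, draw]
REPEAT 2 [
  -- iteration 1/2 --
  RT 108: heading 0 -> 252
  REPEAT 3 [
    -- iteration 1/3 --
    LT 41: heading 252 -> 293
    FD 7: (11,0) -> (13.735,-6.444) [heading=293, draw]
    -- iteration 2/3 --
    LT 41: heading 293 -> 334
    FD 7: (13.735,-6.444) -> (20.027,-9.512) [heading=334, draw]
    -- iteration 3/3 --
    LT 41: heading 334 -> 15
    FD 7: (20.027,-9.512) -> (26.788,-7.7) [heading=15, draw]
  ]
  -- iteration 2/2 --
  RT 108: heading 15 -> 267
  REPEAT 3 [
    -- iteration 1/3 --
    LT 41: heading 267 -> 308
    FD 7: (26.788,-7.7) -> (31.098,-13.216) [heading=308, draw]
    -- iteration 2/3 --
    LT 41: heading 308 -> 349
    FD 7: (31.098,-13.216) -> (37.969,-14.552) [heading=349, draw]
    -- iteration 3/3 --
    LT 41: heading 349 -> 30
    FD 7: (37.969,-14.552) -> (44.031,-11.052) [heading=30, draw]
  ]
]
LT 60: heading 30 -> 90
Final: pos=(44.031,-11.052), heading=90, 7 segment(s) drawn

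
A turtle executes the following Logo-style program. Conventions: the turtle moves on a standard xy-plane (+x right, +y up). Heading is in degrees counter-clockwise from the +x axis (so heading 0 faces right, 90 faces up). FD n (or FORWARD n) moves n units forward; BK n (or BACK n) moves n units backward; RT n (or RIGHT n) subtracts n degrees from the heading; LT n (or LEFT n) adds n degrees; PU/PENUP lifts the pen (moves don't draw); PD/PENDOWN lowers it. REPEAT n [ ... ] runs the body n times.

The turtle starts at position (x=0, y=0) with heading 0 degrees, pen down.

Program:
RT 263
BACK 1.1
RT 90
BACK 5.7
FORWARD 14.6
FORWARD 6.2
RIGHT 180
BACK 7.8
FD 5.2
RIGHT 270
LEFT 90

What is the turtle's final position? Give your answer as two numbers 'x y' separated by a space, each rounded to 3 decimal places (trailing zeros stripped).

Answer: 17.702 1.065

Derivation:
Executing turtle program step by step:
Start: pos=(0,0), heading=0, pen down
RT 263: heading 0 -> 97
BK 1.1: (0,0) -> (0.134,-1.092) [heading=97, draw]
RT 90: heading 97 -> 7
BK 5.7: (0.134,-1.092) -> (-5.523,-1.786) [heading=7, draw]
FD 14.6: (-5.523,-1.786) -> (8.968,-0.007) [heading=7, draw]
FD 6.2: (8.968,-0.007) -> (15.122,0.748) [heading=7, draw]
RT 180: heading 7 -> 187
BK 7.8: (15.122,0.748) -> (22.863,1.699) [heading=187, draw]
FD 5.2: (22.863,1.699) -> (17.702,1.065) [heading=187, draw]
RT 270: heading 187 -> 277
LT 90: heading 277 -> 7
Final: pos=(17.702,1.065), heading=7, 6 segment(s) drawn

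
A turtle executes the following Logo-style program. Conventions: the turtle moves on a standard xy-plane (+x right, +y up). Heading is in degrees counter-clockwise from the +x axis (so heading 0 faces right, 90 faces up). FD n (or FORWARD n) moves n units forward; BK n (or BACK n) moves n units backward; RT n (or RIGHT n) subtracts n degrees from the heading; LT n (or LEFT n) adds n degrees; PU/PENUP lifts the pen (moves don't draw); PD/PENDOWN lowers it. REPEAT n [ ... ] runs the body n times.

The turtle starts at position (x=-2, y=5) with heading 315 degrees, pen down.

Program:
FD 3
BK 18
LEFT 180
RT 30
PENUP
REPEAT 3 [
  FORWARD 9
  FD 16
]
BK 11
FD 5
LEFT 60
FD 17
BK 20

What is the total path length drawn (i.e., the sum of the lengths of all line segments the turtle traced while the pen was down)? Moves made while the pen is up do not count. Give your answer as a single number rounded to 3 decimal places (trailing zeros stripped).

Answer: 21

Derivation:
Executing turtle program step by step:
Start: pos=(-2,5), heading=315, pen down
FD 3: (-2,5) -> (0.121,2.879) [heading=315, draw]
BK 18: (0.121,2.879) -> (-12.607,15.607) [heading=315, draw]
LT 180: heading 315 -> 135
RT 30: heading 135 -> 105
PU: pen up
REPEAT 3 [
  -- iteration 1/3 --
  FD 9: (-12.607,15.607) -> (-14.936,24.3) [heading=105, move]
  FD 16: (-14.936,24.3) -> (-19.077,39.755) [heading=105, move]
  -- iteration 2/3 --
  FD 9: (-19.077,39.755) -> (-21.406,48.448) [heading=105, move]
  FD 16: (-21.406,48.448) -> (-25.548,63.903) [heading=105, move]
  -- iteration 3/3 --
  FD 9: (-25.548,63.903) -> (-27.877,72.596) [heading=105, move]
  FD 16: (-27.877,72.596) -> (-32.018,88.051) [heading=105, move]
]
BK 11: (-32.018,88.051) -> (-29.171,77.426) [heading=105, move]
FD 5: (-29.171,77.426) -> (-30.465,82.255) [heading=105, move]
LT 60: heading 105 -> 165
FD 17: (-30.465,82.255) -> (-46.886,86.655) [heading=165, move]
BK 20: (-46.886,86.655) -> (-27.567,81.479) [heading=165, move]
Final: pos=(-27.567,81.479), heading=165, 2 segment(s) drawn

Segment lengths:
  seg 1: (-2,5) -> (0.121,2.879), length = 3
  seg 2: (0.121,2.879) -> (-12.607,15.607), length = 18
Total = 21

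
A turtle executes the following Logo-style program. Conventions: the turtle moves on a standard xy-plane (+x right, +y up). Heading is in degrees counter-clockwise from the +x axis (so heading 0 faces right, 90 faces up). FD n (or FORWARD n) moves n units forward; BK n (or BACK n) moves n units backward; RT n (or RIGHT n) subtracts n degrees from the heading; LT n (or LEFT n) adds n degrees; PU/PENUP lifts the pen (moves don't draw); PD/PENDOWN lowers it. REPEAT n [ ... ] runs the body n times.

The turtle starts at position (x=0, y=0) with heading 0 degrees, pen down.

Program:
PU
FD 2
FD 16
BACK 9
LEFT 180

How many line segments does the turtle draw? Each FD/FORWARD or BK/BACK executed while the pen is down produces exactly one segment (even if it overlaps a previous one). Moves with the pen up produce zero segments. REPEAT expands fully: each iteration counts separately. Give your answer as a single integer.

Executing turtle program step by step:
Start: pos=(0,0), heading=0, pen down
PU: pen up
FD 2: (0,0) -> (2,0) [heading=0, move]
FD 16: (2,0) -> (18,0) [heading=0, move]
BK 9: (18,0) -> (9,0) [heading=0, move]
LT 180: heading 0 -> 180
Final: pos=(9,0), heading=180, 0 segment(s) drawn
Segments drawn: 0

Answer: 0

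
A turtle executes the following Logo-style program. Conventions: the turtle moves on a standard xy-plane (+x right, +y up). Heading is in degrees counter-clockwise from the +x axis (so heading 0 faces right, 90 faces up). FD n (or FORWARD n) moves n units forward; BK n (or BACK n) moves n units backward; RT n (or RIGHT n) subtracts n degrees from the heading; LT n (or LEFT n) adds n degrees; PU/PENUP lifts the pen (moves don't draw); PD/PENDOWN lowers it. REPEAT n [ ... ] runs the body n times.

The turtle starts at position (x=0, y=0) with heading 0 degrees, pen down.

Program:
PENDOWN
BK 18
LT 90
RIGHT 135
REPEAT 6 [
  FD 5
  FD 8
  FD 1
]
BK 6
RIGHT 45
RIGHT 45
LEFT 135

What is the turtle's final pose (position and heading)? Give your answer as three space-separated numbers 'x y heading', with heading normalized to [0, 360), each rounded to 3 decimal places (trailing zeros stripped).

Executing turtle program step by step:
Start: pos=(0,0), heading=0, pen down
PD: pen down
BK 18: (0,0) -> (-18,0) [heading=0, draw]
LT 90: heading 0 -> 90
RT 135: heading 90 -> 315
REPEAT 6 [
  -- iteration 1/6 --
  FD 5: (-18,0) -> (-14.464,-3.536) [heading=315, draw]
  FD 8: (-14.464,-3.536) -> (-8.808,-9.192) [heading=315, draw]
  FD 1: (-8.808,-9.192) -> (-8.101,-9.899) [heading=315, draw]
  -- iteration 2/6 --
  FD 5: (-8.101,-9.899) -> (-4.565,-13.435) [heading=315, draw]
  FD 8: (-4.565,-13.435) -> (1.092,-19.092) [heading=315, draw]
  FD 1: (1.092,-19.092) -> (1.799,-19.799) [heading=315, draw]
  -- iteration 3/6 --
  FD 5: (1.799,-19.799) -> (5.335,-23.335) [heading=315, draw]
  FD 8: (5.335,-23.335) -> (10.991,-28.991) [heading=315, draw]
  FD 1: (10.991,-28.991) -> (11.698,-29.698) [heading=315, draw]
  -- iteration 4/6 --
  FD 5: (11.698,-29.698) -> (15.234,-33.234) [heading=315, draw]
  FD 8: (15.234,-33.234) -> (20.891,-38.891) [heading=315, draw]
  FD 1: (20.891,-38.891) -> (21.598,-39.598) [heading=315, draw]
  -- iteration 5/6 --
  FD 5: (21.598,-39.598) -> (25.134,-43.134) [heading=315, draw]
  FD 8: (25.134,-43.134) -> (30.79,-48.79) [heading=315, draw]
  FD 1: (30.79,-48.79) -> (31.497,-49.497) [heading=315, draw]
  -- iteration 6/6 --
  FD 5: (31.497,-49.497) -> (35.033,-53.033) [heading=315, draw]
  FD 8: (35.033,-53.033) -> (40.69,-58.69) [heading=315, draw]
  FD 1: (40.69,-58.69) -> (41.397,-59.397) [heading=315, draw]
]
BK 6: (41.397,-59.397) -> (37.154,-55.154) [heading=315, draw]
RT 45: heading 315 -> 270
RT 45: heading 270 -> 225
LT 135: heading 225 -> 0
Final: pos=(37.154,-55.154), heading=0, 20 segment(s) drawn

Answer: 37.154 -55.154 0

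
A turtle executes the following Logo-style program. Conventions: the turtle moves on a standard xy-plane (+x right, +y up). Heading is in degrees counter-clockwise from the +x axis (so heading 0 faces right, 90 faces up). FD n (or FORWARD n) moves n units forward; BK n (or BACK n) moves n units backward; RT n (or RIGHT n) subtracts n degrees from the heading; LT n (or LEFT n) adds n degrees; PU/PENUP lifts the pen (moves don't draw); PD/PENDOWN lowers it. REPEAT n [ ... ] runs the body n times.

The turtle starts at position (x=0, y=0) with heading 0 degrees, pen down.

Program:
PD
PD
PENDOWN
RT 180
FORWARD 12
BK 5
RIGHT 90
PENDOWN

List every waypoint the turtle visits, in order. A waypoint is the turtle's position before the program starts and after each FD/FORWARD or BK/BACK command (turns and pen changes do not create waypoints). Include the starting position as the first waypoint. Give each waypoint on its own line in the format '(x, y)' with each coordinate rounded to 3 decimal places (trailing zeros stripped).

Executing turtle program step by step:
Start: pos=(0,0), heading=0, pen down
PD: pen down
PD: pen down
PD: pen down
RT 180: heading 0 -> 180
FD 12: (0,0) -> (-12,0) [heading=180, draw]
BK 5: (-12,0) -> (-7,0) [heading=180, draw]
RT 90: heading 180 -> 90
PD: pen down
Final: pos=(-7,0), heading=90, 2 segment(s) drawn
Waypoints (3 total):
(0, 0)
(-12, 0)
(-7, 0)

Answer: (0, 0)
(-12, 0)
(-7, 0)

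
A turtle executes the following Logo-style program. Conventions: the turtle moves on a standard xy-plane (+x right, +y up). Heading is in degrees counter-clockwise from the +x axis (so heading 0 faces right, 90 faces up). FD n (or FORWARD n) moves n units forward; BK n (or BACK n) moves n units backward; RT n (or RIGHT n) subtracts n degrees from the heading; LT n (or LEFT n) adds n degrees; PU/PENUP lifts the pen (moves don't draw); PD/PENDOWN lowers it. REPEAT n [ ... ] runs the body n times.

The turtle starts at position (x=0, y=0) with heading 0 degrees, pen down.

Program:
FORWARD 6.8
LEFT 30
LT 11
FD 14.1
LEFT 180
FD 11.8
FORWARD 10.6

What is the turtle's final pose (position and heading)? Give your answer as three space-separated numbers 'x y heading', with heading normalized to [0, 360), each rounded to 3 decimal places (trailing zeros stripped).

Executing turtle program step by step:
Start: pos=(0,0), heading=0, pen down
FD 6.8: (0,0) -> (6.8,0) [heading=0, draw]
LT 30: heading 0 -> 30
LT 11: heading 30 -> 41
FD 14.1: (6.8,0) -> (17.441,9.25) [heading=41, draw]
LT 180: heading 41 -> 221
FD 11.8: (17.441,9.25) -> (8.536,1.509) [heading=221, draw]
FD 10.6: (8.536,1.509) -> (0.536,-5.445) [heading=221, draw]
Final: pos=(0.536,-5.445), heading=221, 4 segment(s) drawn

Answer: 0.536 -5.445 221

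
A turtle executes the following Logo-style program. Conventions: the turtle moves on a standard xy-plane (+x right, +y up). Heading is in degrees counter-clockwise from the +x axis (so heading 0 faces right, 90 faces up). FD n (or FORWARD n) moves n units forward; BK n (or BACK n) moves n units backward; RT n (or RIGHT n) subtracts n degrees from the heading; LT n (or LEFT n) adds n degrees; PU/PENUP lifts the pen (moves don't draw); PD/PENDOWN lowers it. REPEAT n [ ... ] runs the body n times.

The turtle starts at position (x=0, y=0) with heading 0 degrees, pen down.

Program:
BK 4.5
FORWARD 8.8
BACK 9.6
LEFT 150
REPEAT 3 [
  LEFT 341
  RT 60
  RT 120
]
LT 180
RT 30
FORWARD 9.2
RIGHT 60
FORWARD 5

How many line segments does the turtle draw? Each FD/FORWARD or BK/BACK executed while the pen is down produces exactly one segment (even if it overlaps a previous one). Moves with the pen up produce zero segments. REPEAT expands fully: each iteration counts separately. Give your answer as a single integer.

Executing turtle program step by step:
Start: pos=(0,0), heading=0, pen down
BK 4.5: (0,0) -> (-4.5,0) [heading=0, draw]
FD 8.8: (-4.5,0) -> (4.3,0) [heading=0, draw]
BK 9.6: (4.3,0) -> (-5.3,0) [heading=0, draw]
LT 150: heading 0 -> 150
REPEAT 3 [
  -- iteration 1/3 --
  LT 341: heading 150 -> 131
  RT 60: heading 131 -> 71
  RT 120: heading 71 -> 311
  -- iteration 2/3 --
  LT 341: heading 311 -> 292
  RT 60: heading 292 -> 232
  RT 120: heading 232 -> 112
  -- iteration 3/3 --
  LT 341: heading 112 -> 93
  RT 60: heading 93 -> 33
  RT 120: heading 33 -> 273
]
LT 180: heading 273 -> 93
RT 30: heading 93 -> 63
FD 9.2: (-5.3,0) -> (-1.123,8.197) [heading=63, draw]
RT 60: heading 63 -> 3
FD 5: (-1.123,8.197) -> (3.87,8.459) [heading=3, draw]
Final: pos=(3.87,8.459), heading=3, 5 segment(s) drawn
Segments drawn: 5

Answer: 5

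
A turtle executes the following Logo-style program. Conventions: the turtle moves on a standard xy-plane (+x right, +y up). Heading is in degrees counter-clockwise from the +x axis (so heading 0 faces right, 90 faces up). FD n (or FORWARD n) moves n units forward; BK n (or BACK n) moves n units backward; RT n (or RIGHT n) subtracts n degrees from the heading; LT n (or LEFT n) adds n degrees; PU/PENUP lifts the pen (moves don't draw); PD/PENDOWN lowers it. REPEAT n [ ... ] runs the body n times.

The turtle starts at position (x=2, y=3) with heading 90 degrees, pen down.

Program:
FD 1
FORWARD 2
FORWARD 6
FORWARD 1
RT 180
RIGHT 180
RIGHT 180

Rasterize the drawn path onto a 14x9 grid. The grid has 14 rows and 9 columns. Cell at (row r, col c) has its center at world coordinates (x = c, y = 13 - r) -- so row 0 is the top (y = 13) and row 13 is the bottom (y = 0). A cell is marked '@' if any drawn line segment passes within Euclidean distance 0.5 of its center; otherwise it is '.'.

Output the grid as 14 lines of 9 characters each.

Segment 0: (2,3) -> (2,4)
Segment 1: (2,4) -> (2,6)
Segment 2: (2,6) -> (2,12)
Segment 3: (2,12) -> (2,13)

Answer: ..@......
..@......
..@......
..@......
..@......
..@......
..@......
..@......
..@......
..@......
..@......
.........
.........
.........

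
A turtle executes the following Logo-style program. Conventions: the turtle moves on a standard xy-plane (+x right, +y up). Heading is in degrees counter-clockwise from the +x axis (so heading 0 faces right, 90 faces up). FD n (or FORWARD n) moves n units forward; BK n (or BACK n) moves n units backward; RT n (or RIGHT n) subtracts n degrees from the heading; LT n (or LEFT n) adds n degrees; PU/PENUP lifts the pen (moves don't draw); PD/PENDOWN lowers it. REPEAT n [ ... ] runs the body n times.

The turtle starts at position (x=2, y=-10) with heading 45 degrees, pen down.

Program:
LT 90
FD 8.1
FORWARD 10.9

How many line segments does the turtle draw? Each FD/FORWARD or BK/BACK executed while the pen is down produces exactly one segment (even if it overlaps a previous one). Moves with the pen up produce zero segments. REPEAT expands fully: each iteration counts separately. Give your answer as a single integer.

Answer: 2

Derivation:
Executing turtle program step by step:
Start: pos=(2,-10), heading=45, pen down
LT 90: heading 45 -> 135
FD 8.1: (2,-10) -> (-3.728,-4.272) [heading=135, draw]
FD 10.9: (-3.728,-4.272) -> (-11.435,3.435) [heading=135, draw]
Final: pos=(-11.435,3.435), heading=135, 2 segment(s) drawn
Segments drawn: 2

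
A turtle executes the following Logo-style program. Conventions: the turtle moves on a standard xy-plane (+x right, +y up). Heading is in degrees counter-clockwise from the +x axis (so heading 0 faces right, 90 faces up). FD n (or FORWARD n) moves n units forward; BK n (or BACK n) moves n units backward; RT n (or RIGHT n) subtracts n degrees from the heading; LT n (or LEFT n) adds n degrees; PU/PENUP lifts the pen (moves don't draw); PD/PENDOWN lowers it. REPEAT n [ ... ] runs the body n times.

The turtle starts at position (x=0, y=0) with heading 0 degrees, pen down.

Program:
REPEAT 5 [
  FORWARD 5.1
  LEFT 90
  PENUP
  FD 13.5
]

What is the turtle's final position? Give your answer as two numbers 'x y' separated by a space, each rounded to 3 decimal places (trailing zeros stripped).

Executing turtle program step by step:
Start: pos=(0,0), heading=0, pen down
REPEAT 5 [
  -- iteration 1/5 --
  FD 5.1: (0,0) -> (5.1,0) [heading=0, draw]
  LT 90: heading 0 -> 90
  PU: pen up
  FD 13.5: (5.1,0) -> (5.1,13.5) [heading=90, move]
  -- iteration 2/5 --
  FD 5.1: (5.1,13.5) -> (5.1,18.6) [heading=90, move]
  LT 90: heading 90 -> 180
  PU: pen up
  FD 13.5: (5.1,18.6) -> (-8.4,18.6) [heading=180, move]
  -- iteration 3/5 --
  FD 5.1: (-8.4,18.6) -> (-13.5,18.6) [heading=180, move]
  LT 90: heading 180 -> 270
  PU: pen up
  FD 13.5: (-13.5,18.6) -> (-13.5,5.1) [heading=270, move]
  -- iteration 4/5 --
  FD 5.1: (-13.5,5.1) -> (-13.5,0) [heading=270, move]
  LT 90: heading 270 -> 0
  PU: pen up
  FD 13.5: (-13.5,0) -> (0,0) [heading=0, move]
  -- iteration 5/5 --
  FD 5.1: (0,0) -> (5.1,0) [heading=0, move]
  LT 90: heading 0 -> 90
  PU: pen up
  FD 13.5: (5.1,0) -> (5.1,13.5) [heading=90, move]
]
Final: pos=(5.1,13.5), heading=90, 1 segment(s) drawn

Answer: 5.1 13.5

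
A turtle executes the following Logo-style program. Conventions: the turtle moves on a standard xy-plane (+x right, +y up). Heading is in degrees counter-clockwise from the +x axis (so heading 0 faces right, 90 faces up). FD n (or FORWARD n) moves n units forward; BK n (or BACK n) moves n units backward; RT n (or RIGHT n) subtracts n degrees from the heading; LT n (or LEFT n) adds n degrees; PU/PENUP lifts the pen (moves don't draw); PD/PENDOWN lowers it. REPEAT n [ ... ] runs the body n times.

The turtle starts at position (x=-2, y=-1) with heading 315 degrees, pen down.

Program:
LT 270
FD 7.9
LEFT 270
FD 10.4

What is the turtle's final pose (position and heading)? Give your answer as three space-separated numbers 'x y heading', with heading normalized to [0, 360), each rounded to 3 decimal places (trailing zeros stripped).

Executing turtle program step by step:
Start: pos=(-2,-1), heading=315, pen down
LT 270: heading 315 -> 225
FD 7.9: (-2,-1) -> (-7.586,-6.586) [heading=225, draw]
LT 270: heading 225 -> 135
FD 10.4: (-7.586,-6.586) -> (-14.94,0.768) [heading=135, draw]
Final: pos=(-14.94,0.768), heading=135, 2 segment(s) drawn

Answer: -14.94 0.768 135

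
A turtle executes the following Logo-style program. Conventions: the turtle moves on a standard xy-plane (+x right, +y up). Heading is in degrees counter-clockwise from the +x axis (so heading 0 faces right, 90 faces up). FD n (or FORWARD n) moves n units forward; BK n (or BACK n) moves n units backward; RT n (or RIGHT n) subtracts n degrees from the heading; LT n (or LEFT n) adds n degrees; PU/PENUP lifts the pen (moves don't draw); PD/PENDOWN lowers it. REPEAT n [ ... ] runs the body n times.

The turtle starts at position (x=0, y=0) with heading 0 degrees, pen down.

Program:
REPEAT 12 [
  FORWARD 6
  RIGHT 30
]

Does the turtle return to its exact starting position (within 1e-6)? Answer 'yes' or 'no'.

Answer: yes

Derivation:
Executing turtle program step by step:
Start: pos=(0,0), heading=0, pen down
REPEAT 12 [
  -- iteration 1/12 --
  FD 6: (0,0) -> (6,0) [heading=0, draw]
  RT 30: heading 0 -> 330
  -- iteration 2/12 --
  FD 6: (6,0) -> (11.196,-3) [heading=330, draw]
  RT 30: heading 330 -> 300
  -- iteration 3/12 --
  FD 6: (11.196,-3) -> (14.196,-8.196) [heading=300, draw]
  RT 30: heading 300 -> 270
  -- iteration 4/12 --
  FD 6: (14.196,-8.196) -> (14.196,-14.196) [heading=270, draw]
  RT 30: heading 270 -> 240
  -- iteration 5/12 --
  FD 6: (14.196,-14.196) -> (11.196,-19.392) [heading=240, draw]
  RT 30: heading 240 -> 210
  -- iteration 6/12 --
  FD 6: (11.196,-19.392) -> (6,-22.392) [heading=210, draw]
  RT 30: heading 210 -> 180
  -- iteration 7/12 --
  FD 6: (6,-22.392) -> (0,-22.392) [heading=180, draw]
  RT 30: heading 180 -> 150
  -- iteration 8/12 --
  FD 6: (0,-22.392) -> (-5.196,-19.392) [heading=150, draw]
  RT 30: heading 150 -> 120
  -- iteration 9/12 --
  FD 6: (-5.196,-19.392) -> (-8.196,-14.196) [heading=120, draw]
  RT 30: heading 120 -> 90
  -- iteration 10/12 --
  FD 6: (-8.196,-14.196) -> (-8.196,-8.196) [heading=90, draw]
  RT 30: heading 90 -> 60
  -- iteration 11/12 --
  FD 6: (-8.196,-8.196) -> (-5.196,-3) [heading=60, draw]
  RT 30: heading 60 -> 30
  -- iteration 12/12 --
  FD 6: (-5.196,-3) -> (0,0) [heading=30, draw]
  RT 30: heading 30 -> 0
]
Final: pos=(0,0), heading=0, 12 segment(s) drawn

Start position: (0, 0)
Final position: (0, 0)
Distance = 0; < 1e-6 -> CLOSED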